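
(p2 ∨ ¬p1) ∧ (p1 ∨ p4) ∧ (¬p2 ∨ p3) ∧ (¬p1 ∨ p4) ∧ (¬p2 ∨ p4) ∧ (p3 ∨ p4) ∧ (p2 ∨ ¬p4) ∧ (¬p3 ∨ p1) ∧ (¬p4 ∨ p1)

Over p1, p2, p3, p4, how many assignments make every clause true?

There are 2^4 = 16 truth assignments over (p1, p2, p3, p4).
Check each against the 9 clauses (columns in the order p1, p2, p3, p4):
  F F F F  ✗ fails (p1 ∨ p4)
  F F F T  ✗ fails (p2 ∨ ¬p4)
  F F T F  ✗ fails (p1 ∨ p4)
  F F T T  ✗ fails (p2 ∨ ¬p4)
  F T F F  ✗ fails (p1 ∨ p4)
  F T F T  ✗ fails (¬p2 ∨ p3)
  F T T F  ✗ fails (p1 ∨ p4)
  F T T T  ✗ fails (¬p3 ∨ p1)
  T F F F  ✗ fails (p2 ∨ ¬p1)
  T F F T  ✗ fails (p2 ∨ ¬p1)
  T F T F  ✗ fails (p2 ∨ ¬p1)
  T F T T  ✗ fails (p2 ∨ ¬p1)
  T T F F  ✗ fails (¬p2 ∨ p3)
  T T F T  ✗ fails (¬p2 ∨ p3)
  T T T F  ✗ fails (¬p1 ∨ p4)
  T T T T  ✓ satisfies all
1 of the 16 rows is a model.

1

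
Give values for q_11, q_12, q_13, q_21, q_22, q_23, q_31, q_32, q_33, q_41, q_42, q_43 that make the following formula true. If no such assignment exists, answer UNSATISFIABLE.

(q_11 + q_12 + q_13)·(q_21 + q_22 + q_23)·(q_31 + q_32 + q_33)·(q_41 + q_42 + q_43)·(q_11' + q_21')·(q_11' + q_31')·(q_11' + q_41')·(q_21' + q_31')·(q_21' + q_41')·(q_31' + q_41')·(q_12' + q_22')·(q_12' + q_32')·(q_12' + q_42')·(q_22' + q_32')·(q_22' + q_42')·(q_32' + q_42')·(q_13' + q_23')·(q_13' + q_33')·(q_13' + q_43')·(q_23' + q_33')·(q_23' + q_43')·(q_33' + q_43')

Case q_11 = 0:
Case q_12 = 1:
From the singleton clause (q_22'), q_22 = 0.
From the singleton clause (q_32'), q_32 = 0.
From the singleton clause (q_42'), q_42 = 0.
Case q_21 = 1:
From the singleton clause (q_31'), q_31 = 0.
From the singleton clause (q_33), q_33 = 1.
From the singleton clause (q_41'), q_41 = 0.
From the singleton clause (q_43), q_43 = 1.
But (q_43') is also a unit clause — contradiction.
Backtrack on q_21: now try q_21 = 0.
From the singleton clause (q_23), q_23 = 1.
From the singleton clause (q_13'), q_13 = 0.
From the singleton clause (q_33'), q_33 = 0.
From the singleton clause (q_31), q_31 = 1.
From the singleton clause (q_41'), q_41 = 0.
From the singleton clause (q_43), q_43 = 1.
But (q_43') is also a unit clause — contradiction.
Both values of q_21 lead to a conflict.
Backtrack on q_12: now try q_12 = 0.
From the singleton clause (q_13), q_13 = 1.
From the singleton clause (q_23'), q_23 = 0.
From the singleton clause (q_33'), q_33 = 0.
From the singleton clause (q_43'), q_43 = 0.
Case q_21 = 1:
From the singleton clause (q_31'), q_31 = 0.
From the singleton clause (q_32), q_32 = 1.
From the singleton clause (q_41'), q_41 = 0.
From the singleton clause (q_42), q_42 = 1.
But (q_42') is also a unit clause — contradiction.
Backtrack on q_21: now try q_21 = 0.
From the singleton clause (q_22), q_22 = 1.
From the singleton clause (q_32'), q_32 = 0.
From the singleton clause (q_31), q_31 = 1.
From the singleton clause (q_41'), q_41 = 0.
From the singleton clause (q_42), q_42 = 1.
But (q_42') is also a unit clause — contradiction.
Both values of q_21 lead to a conflict.
Both values of q_12 lead to a conflict.
Backtrack on q_11: now try q_11 = 1.
From the singleton clause (q_21'), q_21 = 0.
From the singleton clause (q_31'), q_31 = 0.
From the singleton clause (q_41'), q_41 = 0.
Case q_22 = 1:
From the singleton clause (q_12'), q_12 = 0.
From the singleton clause (q_32'), q_32 = 0.
From the singleton clause (q_33), q_33 = 1.
From the singleton clause (q_42'), q_42 = 0.
From the singleton clause (q_43), q_43 = 1.
But (q_43') is also a unit clause — contradiction.
Backtrack on q_22: now try q_22 = 0.
From the singleton clause (q_23), q_23 = 1.
From the singleton clause (q_13'), q_13 = 0.
From the singleton clause (q_33'), q_33 = 0.
From the singleton clause (q_32), q_32 = 1.
From the singleton clause (q_12'), q_12 = 0.
From the singleton clause (q_42'), q_42 = 0.
From the singleton clause (q_43), q_43 = 1.
But (q_43') is also a unit clause — contradiction.
Both values of q_22 lead to a conflict.
Both values of q_11 lead to a conflict.

UNSATISFIABLE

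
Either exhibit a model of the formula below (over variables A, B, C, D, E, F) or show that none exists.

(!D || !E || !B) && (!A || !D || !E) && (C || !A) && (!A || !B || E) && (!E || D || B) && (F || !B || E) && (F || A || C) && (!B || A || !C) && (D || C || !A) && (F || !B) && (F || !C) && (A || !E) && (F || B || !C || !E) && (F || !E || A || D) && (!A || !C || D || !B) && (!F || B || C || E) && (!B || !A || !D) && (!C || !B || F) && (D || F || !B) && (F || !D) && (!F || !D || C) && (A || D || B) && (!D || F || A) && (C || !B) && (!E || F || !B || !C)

Suppose C = true.
The clause (F) is unit, so F = true.
Suppose B = false.
Suppose E = false.
Suppose A = false.
The clause (D) is unit, so D = true.
Every clause now holds.

A=false; B=false; C=true; D=true; E=false; F=true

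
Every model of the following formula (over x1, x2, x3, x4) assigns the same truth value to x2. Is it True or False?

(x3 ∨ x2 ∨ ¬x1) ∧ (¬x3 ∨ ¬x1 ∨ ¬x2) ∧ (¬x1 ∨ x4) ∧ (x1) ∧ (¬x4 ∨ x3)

False

Suppose x2 = True.
Unit clause (x1) forces x1 = True.
Unit clause (¬x3) forces x3 = False.
Unit clause (x4) forces x4 = True.
That conflicts with the unit clause (¬x4).
So every satisfying assignment has x2 = False.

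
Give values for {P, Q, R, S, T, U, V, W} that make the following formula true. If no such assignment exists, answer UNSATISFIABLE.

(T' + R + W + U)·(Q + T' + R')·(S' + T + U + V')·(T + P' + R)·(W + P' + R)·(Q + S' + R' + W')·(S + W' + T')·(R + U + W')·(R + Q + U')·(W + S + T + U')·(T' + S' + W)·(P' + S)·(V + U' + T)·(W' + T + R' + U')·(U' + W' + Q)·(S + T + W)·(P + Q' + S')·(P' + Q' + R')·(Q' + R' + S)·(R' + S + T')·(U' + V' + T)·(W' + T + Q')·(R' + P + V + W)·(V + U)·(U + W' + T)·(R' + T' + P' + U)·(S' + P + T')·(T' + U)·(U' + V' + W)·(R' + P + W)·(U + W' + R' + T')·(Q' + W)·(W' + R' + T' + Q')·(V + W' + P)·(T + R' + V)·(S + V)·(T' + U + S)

P: 1, Q: 1, R: 0, S: 1, T: 1, U: 1, V: 0, W: 1

Branch on P: set P = 1.
From the singleton clause (S), S = 1.
Branch on T: set T = 1.
From the singleton clause (W), W = 1.
From the singleton clause (U), U = 1.
From the singleton clause (Q), Q = 1.
From the singleton clause (R'), R = 0.
Every clause is now satisfied; V is unconstrained.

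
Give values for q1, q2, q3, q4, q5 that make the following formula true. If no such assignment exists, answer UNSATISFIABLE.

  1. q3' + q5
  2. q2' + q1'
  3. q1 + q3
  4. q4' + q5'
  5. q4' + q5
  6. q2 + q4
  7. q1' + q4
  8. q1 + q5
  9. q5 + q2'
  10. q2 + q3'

q1=0,  q2=1,  q3=1,  q4=0,  q5=1

Suppose q3 = 1.
(q5) alone gives q5 = 1.
(q4') alone gives q4 = 0.
(q2) alone gives q2 = 1.
(q1') alone gives q1 = 0.
Every clause now holds.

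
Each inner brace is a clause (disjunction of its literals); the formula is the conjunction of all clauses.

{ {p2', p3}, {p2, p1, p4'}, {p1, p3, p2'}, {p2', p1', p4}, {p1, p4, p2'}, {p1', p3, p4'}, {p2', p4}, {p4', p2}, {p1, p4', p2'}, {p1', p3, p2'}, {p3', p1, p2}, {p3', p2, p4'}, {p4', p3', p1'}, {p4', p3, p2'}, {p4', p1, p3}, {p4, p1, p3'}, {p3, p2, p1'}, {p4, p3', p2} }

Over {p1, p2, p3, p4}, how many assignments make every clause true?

There are 2^4 = 16 truth assignments over (p1, p2, p3, p4).
Check each against the 18 clauses (columns in the order p1, p2, p3, p4):
  F F F F  ✓ satisfies all
  F F F T  ✗ fails (p2 + p1 + p4')
  F F T F  ✗ fails (p3' + p1 + p2)
  F F T T  ✗ fails (p2 + p1 + p4')
  F T F F  ✗ fails (p2' + p3)
  F T F T  ✗ fails (p2' + p3)
  F T T F  ✗ fails (p1 + p4 + p2')
  F T T T  ✗ fails (p1 + p4' + p2')
  T F F F  ✗ fails (p3 + p2 + p1')
  T F F T  ✗ fails (p1' + p3 + p4')
  T F T F  ✗ fails (p4 + p3' + p2)
  T F T T  ✗ fails (p4' + p2)
  T T F F  ✗ fails (p2' + p3)
  T T F T  ✗ fails (p2' + p3)
  T T T F  ✗ fails (p2' + p1' + p4)
  T T T T  ✗ fails (p4' + p3' + p1')
1 of the 16 rows is a model.

1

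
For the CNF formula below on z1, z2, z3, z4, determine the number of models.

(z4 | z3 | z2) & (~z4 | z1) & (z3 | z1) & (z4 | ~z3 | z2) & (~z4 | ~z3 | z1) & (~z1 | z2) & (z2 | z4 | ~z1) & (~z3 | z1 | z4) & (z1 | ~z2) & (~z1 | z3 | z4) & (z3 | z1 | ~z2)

There are 2^4 = 16 truth assignments over (z1, z2, z3, z4).
Split on z2. With z2 = 1, the clauses containing z2 are satisfied and ~z2 drops from the rest; 3 of the 2^3 = 8 assignments to the other variables satisfy what remains.
With z2 = 0, by the same count on the reduced clause set, 0 assignments work.
Total: 3 + 0 = 3.

3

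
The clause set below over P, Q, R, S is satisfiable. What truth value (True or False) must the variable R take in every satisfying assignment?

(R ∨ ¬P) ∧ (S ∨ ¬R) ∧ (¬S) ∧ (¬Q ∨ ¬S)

Suppose R = True.
Unit clause (S) forces S = True.
Now (¬S) is unsatisfied and unit — conflict.
So every satisfying assignment has R = False.

False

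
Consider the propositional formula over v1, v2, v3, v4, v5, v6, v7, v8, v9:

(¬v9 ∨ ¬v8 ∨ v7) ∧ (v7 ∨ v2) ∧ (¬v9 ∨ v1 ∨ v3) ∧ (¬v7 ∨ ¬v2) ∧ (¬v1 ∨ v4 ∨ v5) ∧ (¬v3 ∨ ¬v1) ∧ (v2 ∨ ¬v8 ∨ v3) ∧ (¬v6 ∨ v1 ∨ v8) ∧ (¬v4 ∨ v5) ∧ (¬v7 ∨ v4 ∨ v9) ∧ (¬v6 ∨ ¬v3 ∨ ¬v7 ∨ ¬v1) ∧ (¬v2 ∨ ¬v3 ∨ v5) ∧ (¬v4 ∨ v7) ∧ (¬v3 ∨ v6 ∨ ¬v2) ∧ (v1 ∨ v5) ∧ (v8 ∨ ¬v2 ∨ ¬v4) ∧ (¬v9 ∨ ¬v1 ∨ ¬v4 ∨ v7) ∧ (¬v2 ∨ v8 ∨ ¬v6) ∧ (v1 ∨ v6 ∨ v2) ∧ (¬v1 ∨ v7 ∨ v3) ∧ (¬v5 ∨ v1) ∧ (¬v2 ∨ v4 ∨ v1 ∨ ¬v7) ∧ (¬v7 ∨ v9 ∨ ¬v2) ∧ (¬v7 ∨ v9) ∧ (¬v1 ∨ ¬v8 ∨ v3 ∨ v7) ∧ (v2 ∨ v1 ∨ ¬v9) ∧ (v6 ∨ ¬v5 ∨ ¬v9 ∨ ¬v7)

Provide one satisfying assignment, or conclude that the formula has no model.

v1: True,  v2: False,  v3: False,  v4: True,  v5: True,  v6: True,  v7: True,  v8: False,  v9: True

Case v7 = True:
From the singleton clause (¬v2), v2 = False.
From the singleton clause (v9), v9 = True.
From the singleton clause (v1), v1 = True.
From the singleton clause (¬v3), v3 = False.
From the singleton clause (¬v8), v8 = False.
Case v4 = True:
From the singleton clause (v5), v5 = True.
From the singleton clause (v6), v6 = True.
Every clause now holds.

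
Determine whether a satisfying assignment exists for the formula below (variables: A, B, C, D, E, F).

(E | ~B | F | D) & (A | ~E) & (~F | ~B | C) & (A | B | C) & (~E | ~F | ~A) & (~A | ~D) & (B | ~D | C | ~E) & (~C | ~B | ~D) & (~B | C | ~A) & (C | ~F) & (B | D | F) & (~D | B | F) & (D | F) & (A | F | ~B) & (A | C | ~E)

Suppose A = 0.
Unit clause (~E) forces E = 0.
Suppose B = 0.
Unit clause (C) forces C = 1.
Suppose D = 1.
Unit clause (F) forces F = 1.
Every clause now holds.
A satisfying assignment: A=0; B=0; C=1; D=1; E=0; F=1.

Yes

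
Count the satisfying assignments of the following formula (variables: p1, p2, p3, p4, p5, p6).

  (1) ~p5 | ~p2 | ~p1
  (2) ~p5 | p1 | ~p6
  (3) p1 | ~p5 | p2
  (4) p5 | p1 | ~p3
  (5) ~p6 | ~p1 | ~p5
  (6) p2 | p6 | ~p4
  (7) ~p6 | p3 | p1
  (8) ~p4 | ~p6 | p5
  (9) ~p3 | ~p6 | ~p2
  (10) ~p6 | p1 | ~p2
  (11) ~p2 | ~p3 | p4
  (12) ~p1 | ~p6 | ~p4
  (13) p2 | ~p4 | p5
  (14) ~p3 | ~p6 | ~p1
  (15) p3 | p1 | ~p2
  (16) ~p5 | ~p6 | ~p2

11

There are 2^6 = 64 truth assignments over (p1, p2, p3, p4, p5, p6).
Split on p5. With p5 = 1, the clauses containing p5 are satisfied and ~p5 drops from the rest; 3 of the 2^5 = 32 assignments to the other variables satisfy what remains.
With p5 = 0, by the same count on the reduced clause set, 8 assignments work.
(One model: p1=F, p2=F, p3=F, p4=F, p5=F, p6=F.)
Total: 3 + 8 = 11.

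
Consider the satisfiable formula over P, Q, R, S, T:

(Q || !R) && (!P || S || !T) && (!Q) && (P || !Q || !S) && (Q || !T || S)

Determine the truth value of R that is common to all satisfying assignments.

False

Suppose R = true.
From the singleton clause (Q), Q = true.
But (!Q) is also a unit clause — contradiction.
So every satisfying assignment has R = False.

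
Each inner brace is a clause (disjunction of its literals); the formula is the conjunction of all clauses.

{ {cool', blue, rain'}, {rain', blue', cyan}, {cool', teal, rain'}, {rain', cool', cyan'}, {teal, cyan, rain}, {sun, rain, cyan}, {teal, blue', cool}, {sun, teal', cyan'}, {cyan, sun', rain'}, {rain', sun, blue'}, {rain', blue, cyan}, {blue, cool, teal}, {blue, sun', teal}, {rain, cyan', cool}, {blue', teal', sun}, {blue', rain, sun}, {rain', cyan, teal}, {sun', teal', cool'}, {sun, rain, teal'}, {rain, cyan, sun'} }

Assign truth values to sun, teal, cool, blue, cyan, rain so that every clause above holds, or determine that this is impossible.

sun=0; teal=0; cool=1; blue=0; cyan=1; rain=0

Suppose cool = 1.
Suppose blue = 0.
Unit clause (rain') forces rain = 0.
Suppose teal = 0.
Unit clause (cyan) forces cyan = 1.
Unit clause (sun') forces sun = 0.
All clauses are satisfied.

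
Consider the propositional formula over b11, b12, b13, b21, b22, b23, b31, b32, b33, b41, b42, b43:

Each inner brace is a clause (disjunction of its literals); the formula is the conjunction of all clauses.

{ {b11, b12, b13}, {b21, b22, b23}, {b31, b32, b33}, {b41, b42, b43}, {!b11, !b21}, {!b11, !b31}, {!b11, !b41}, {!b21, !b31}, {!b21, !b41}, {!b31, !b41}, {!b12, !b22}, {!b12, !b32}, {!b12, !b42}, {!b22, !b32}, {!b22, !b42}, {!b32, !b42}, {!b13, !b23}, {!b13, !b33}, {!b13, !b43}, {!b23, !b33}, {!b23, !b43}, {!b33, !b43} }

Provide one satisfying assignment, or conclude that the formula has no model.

UNSATISFIABLE

Try b11 = false.
Try b12 = true.
The clause (!b22) is unit, so b22 = false.
The clause (!b32) is unit, so b32 = false.
The clause (!b42) is unit, so b42 = false.
Try b21 = true.
The clause (!b31) is unit, so b31 = false.
The clause (b33) is unit, so b33 = true.
The clause (!b41) is unit, so b41 = false.
The clause (b43) is unit, so b43 = true.
That conflicts with the unit clause (!b43).
Backtrack on b21: now try b21 = false.
The clause (b23) is unit, so b23 = true.
The clause (!b13) is unit, so b13 = false.
The clause (!b33) is unit, so b33 = false.
The clause (b31) is unit, so b31 = true.
The clause (!b41) is unit, so b41 = false.
The clause (b43) is unit, so b43 = true.
That conflicts with the unit clause (!b43).
Neither b21 = true nor b21 = false works.
Backtrack on b12: now try b12 = false.
The clause (b13) is unit, so b13 = true.
The clause (!b23) is unit, so b23 = false.
The clause (!b33) is unit, so b33 = false.
The clause (!b43) is unit, so b43 = false.
Try b21 = true.
The clause (!b31) is unit, so b31 = false.
The clause (b32) is unit, so b32 = true.
The clause (!b41) is unit, so b41 = false.
The clause (b42) is unit, so b42 = true.
That conflicts with the unit clause (!b42).
Backtrack on b21: now try b21 = false.
The clause (b22) is unit, so b22 = true.
The clause (!b32) is unit, so b32 = false.
The clause (b31) is unit, so b31 = true.
The clause (!b41) is unit, so b41 = false.
The clause (b42) is unit, so b42 = true.
That conflicts with the unit clause (!b42).
Neither b21 = true nor b21 = false works.
Neither b12 = true nor b12 = false works.
Backtrack on b11: now try b11 = true.
The clause (!b21) is unit, so b21 = false.
The clause (!b31) is unit, so b31 = false.
The clause (!b41) is unit, so b41 = false.
Try b22 = true.
The clause (!b12) is unit, so b12 = false.
The clause (!b32) is unit, so b32 = false.
The clause (b33) is unit, so b33 = true.
The clause (!b42) is unit, so b42 = false.
The clause (b43) is unit, so b43 = true.
That conflicts with the unit clause (!b43).
Backtrack on b22: now try b22 = false.
The clause (b23) is unit, so b23 = true.
The clause (!b13) is unit, so b13 = false.
The clause (!b33) is unit, so b33 = false.
The clause (b32) is unit, so b32 = true.
The clause (!b12) is unit, so b12 = false.
The clause (!b42) is unit, so b42 = false.
The clause (b43) is unit, so b43 = true.
That conflicts with the unit clause (!b43).
Neither b22 = true nor b22 = false works.
Neither b11 = true nor b11 = false works.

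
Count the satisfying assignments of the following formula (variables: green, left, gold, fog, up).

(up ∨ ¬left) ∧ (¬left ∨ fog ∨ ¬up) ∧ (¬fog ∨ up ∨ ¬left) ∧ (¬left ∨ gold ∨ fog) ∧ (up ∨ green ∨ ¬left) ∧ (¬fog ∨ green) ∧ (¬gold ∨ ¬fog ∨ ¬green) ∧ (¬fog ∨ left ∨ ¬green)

There are 2^5 = 32 truth assignments over (green, left, gold, fog, up).
Split on gold. With gold = True, the clauses containing gold are satisfied and ¬gold drops from the rest; 4 of the 2^4 = 16 assignments to the other variables satisfy what remains.
With gold = False, by the same count on the reduced clause set, 5 assignments work.
Total: 4 + 5 = 9.

9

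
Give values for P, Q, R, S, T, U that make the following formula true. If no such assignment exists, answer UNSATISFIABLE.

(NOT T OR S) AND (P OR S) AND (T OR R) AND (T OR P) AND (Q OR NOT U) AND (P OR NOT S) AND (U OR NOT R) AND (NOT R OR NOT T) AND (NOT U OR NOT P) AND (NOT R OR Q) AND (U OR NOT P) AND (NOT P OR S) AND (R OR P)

UNSATISFIABLE

Branch on T: set T = false.
From the singleton clause (R), R = true.
From the singleton clause (P), P = true.
From the singleton clause (U), U = true.
But (NOT U) is also a unit clause — contradiction.
Backtrack on T: now try T = true.
From the singleton clause (S), S = true.
From the singleton clause (P), P = true.
From the singleton clause (NOT R), R = false.
From the singleton clause (NOT U), U = false.
But (U) is also a unit clause — contradiction.
Either choice for T ends in contradiction.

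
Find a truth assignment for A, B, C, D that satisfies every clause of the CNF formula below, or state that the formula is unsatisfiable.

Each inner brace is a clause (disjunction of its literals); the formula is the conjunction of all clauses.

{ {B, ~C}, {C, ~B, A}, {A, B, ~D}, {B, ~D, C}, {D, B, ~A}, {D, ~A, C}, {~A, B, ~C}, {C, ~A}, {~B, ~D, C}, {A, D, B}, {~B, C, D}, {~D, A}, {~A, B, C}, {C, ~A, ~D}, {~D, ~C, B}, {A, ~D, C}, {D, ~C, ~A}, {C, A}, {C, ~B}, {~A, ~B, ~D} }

Case B = 1:
(C) alone gives C = 1.
Case D = 0:
(~A) alone gives A = 0.
Every clause now holds.

A=0; B=1; C=1; D=0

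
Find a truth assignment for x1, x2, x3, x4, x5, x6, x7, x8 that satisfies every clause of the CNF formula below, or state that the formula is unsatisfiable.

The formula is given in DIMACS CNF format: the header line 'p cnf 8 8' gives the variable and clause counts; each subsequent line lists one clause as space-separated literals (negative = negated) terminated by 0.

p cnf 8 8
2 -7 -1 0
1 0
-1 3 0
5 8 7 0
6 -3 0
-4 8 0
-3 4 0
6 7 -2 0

(x1) alone gives x1 = True.
(x3) alone gives x3 = True.
(x6) alone gives x6 = True.
(x4) alone gives x4 = True.
(x8) alone gives x8 = True.
Try x2 = True.
All clauses hold; x5, x7 can take either value.

x1: True,  x2: True,  x3: True,  x4: True,  x5: True,  x6: True,  x7: True,  x8: True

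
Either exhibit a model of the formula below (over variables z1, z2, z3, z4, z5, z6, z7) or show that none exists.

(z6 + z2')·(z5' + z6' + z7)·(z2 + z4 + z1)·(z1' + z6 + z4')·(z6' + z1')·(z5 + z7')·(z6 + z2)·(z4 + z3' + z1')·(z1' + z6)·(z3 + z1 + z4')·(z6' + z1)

UNSATISFIABLE

Suppose z6 = 1.
(z1') alone gives z1 = 0.
Now (z1) is unsatisfied and unit — conflict.
Undo z6 and try z6 = 0.
(z2') alone gives z2 = 0.
Now (z2) is unsatisfied and unit — conflict.
Both values of z6 lead to a conflict.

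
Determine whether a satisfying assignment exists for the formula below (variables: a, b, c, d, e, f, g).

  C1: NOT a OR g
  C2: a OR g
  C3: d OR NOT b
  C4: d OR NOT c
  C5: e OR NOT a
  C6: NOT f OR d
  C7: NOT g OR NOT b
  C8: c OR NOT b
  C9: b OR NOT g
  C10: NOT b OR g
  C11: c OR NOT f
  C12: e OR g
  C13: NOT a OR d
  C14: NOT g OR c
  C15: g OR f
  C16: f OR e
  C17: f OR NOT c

No

Try a = false.
The clause (g) is unit, so g = true.
The clause (NOT b) is unit, so b = false.
Now (b) is unsatisfied and unit — conflict.
That branch fails; take a = true instead.
The clause (g) is unit, so g = true.
The clause (e) is unit, so e = true.
The clause (NOT b) is unit, so b = false.
Now (b) is unsatisfied and unit — conflict.
Neither a = true nor a = false works.
No assignment satisfies every clause.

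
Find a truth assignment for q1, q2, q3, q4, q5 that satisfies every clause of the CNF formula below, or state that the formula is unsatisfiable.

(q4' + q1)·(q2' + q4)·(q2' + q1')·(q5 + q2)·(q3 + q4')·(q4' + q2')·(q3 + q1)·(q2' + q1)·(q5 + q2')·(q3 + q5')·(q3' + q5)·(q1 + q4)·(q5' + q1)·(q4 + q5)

Try q4 = 0.
From the singleton clause (q2'), q2 = 0.
From the singleton clause (q5), q5 = 1.
From the singleton clause (q3), q3 = 1.
From the singleton clause (q1), q1 = 1.
Every clause now holds.

q1 ↦ 1, q2 ↦ 0, q3 ↦ 1, q4 ↦ 0, q5 ↦ 1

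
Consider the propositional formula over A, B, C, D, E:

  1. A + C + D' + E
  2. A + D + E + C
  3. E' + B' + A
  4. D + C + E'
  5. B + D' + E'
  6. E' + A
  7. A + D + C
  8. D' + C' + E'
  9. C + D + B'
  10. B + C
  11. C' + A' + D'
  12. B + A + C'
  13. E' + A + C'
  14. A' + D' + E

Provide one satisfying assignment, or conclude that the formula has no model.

A: 0, B: 1, C: 1, D: 0, E: 0

Try E = 0.
Try B = 1.
Try C = 1.
Try A = 0.
Every clause is now satisfied; D is unconstrained.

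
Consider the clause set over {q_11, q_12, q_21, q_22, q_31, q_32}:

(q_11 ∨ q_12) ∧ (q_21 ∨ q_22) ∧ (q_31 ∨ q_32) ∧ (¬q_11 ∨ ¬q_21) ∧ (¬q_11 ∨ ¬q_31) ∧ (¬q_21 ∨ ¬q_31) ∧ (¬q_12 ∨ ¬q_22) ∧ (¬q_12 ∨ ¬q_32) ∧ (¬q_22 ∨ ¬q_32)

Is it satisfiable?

Branch on q_11: set q_11 = True.
From the singleton clause (¬q_21), q_21 = False.
From the singleton clause (q_22), q_22 = True.
From the singleton clause (¬q_31), q_31 = False.
From the singleton clause (q_32), q_32 = True.
Now (¬q_32) is unsatisfied and unit — conflict.
Undo q_11 and try q_11 = False.
From the singleton clause (q_12), q_12 = True.
From the singleton clause (¬q_22), q_22 = False.
From the singleton clause (q_21), q_21 = True.
From the singleton clause (¬q_31), q_31 = False.
From the singleton clause (q_32), q_32 = True.
Now (¬q_32) is unsatisfied and unit — conflict.
Either choice for q_11 ends in contradiction.
No assignment satisfies every clause.

No, unsatisfiable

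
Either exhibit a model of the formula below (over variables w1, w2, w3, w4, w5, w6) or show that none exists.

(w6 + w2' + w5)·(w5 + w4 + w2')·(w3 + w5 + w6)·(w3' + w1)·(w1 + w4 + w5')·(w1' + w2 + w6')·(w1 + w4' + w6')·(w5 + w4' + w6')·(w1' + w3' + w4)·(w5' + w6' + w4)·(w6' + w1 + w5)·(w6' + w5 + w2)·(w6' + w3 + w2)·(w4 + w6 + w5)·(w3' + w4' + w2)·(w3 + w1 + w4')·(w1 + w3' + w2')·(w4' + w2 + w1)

w1 ↦ 1, w2 ↦ 1, w3 ↦ 0, w4 ↦ 1, w5 ↦ 1, w6 ↦ 0

Suppose w3 = 0.
Suppose w5 = 1.
Suppose w1 = 1.
Suppose w2 = 1.
Suppose w6 = 0.
No clause remains; w4 is free.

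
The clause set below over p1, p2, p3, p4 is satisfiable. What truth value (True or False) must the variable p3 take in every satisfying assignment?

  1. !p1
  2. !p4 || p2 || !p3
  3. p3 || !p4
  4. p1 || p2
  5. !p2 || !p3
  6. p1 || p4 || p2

Suppose p3 = true.
The clause (!p1) is unit, so p1 = false.
The clause (p2) is unit, so p2 = true.
But (!p2) is also a unit clause — contradiction.
So every satisfying assignment has p3 = False.

False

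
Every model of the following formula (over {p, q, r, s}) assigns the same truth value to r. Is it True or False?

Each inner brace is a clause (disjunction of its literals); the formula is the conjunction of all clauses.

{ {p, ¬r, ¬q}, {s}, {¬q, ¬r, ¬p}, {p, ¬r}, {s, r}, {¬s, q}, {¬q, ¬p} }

Suppose r = True.
Unit clause (s) forces s = True.
Unit clause (p) forces p = True.
Unit clause (¬q) forces q = False.
Now (q) is unsatisfied and unit — conflict.
So every satisfying assignment has r = False.

False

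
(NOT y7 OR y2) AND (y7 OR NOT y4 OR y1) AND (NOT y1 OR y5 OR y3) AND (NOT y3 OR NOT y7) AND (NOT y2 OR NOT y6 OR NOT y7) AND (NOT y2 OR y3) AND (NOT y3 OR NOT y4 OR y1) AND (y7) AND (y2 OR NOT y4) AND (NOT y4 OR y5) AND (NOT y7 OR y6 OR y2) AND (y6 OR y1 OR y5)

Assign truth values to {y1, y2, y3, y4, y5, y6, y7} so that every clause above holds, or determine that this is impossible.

Unit clause (y7) forces y7 = true.
Unit clause (y2) forces y2 = true.
Unit clause (NOT y3) forces y3 = false.
That conflicts with the unit clause (y3).

UNSATISFIABLE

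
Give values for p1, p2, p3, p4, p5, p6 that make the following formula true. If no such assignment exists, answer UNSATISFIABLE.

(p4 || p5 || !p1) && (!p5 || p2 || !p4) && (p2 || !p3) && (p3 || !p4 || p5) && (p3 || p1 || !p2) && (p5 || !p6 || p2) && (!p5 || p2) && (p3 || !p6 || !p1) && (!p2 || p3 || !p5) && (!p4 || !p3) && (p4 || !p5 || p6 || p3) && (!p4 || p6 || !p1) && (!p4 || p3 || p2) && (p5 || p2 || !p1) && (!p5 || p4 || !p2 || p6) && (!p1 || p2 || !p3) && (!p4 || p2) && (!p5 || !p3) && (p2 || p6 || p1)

p1=false,  p2=true,  p3=true,  p4=false,  p5=false,  p6=true

Branch on p2: set p2 = true.
Branch on p3: set p3 = true.
From the singleton clause (!p4), p4 = false.
From the singleton clause (!p5), p5 = false.
From the singleton clause (!p1), p1 = false.
No clause remains; p6 is free.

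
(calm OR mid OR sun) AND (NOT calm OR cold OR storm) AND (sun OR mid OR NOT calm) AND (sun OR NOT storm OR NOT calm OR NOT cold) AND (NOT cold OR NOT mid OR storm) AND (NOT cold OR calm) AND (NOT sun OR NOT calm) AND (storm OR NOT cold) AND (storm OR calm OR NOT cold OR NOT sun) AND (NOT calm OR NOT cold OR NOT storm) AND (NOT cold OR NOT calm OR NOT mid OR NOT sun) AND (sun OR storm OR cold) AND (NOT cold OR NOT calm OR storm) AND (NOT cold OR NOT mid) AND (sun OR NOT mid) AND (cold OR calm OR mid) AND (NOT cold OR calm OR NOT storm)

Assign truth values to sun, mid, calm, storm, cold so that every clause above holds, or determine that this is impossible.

sun ↦ true,  mid ↦ true,  calm ↦ false,  storm ↦ false,  cold ↦ false

Case cold = false:
Case calm = false:
The clause (mid) is unit, so mid = true.
The clause (sun) is unit, so sun = true.
All clauses hold; storm can take either value.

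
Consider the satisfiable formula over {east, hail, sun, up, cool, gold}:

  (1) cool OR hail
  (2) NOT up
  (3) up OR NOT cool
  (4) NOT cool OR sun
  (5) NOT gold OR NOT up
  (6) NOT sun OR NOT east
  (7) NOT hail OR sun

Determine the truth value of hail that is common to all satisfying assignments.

True

Suppose hail = false.
The clause (cool) is unit, so cool = true.
The clause (NOT up) is unit, so up = false.
But (up) is also a unit clause — contradiction.
So every satisfying assignment has hail = True.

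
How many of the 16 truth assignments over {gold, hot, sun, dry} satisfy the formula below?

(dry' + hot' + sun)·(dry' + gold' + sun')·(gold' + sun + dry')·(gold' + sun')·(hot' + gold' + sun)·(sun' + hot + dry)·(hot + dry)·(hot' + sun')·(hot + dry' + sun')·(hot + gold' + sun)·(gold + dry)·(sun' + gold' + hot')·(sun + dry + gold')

There are 2^4 = 16 truth assignments over (gold, hot, sun, dry).
Check each against the 13 clauses (columns in the order gold, hot, sun, dry):
  F F F F  ✗ fails (hot + dry)
  F F F T  ✓ satisfies all
  F F T F  ✗ fails (sun' + hot + dry)
  F F T T  ✗ fails (hot + dry' + sun')
  F T F F  ✗ fails (gold + dry)
  F T F T  ✗ fails (dry' + hot' + sun)
  F T T F  ✗ fails (hot' + sun')
  F T T T  ✗ fails (hot' + sun')
  T F F F  ✗ fails (hot + dry)
  T F F T  ✗ fails (gold' + sun + dry')
  T F T F  ✗ fails (gold' + sun')
  T F T T  ✗ fails (dry' + gold' + sun')
  T T F F  ✗ fails (hot' + gold' + sun)
  T T F T  ✗ fails (dry' + hot' + sun)
  T T T F  ✗ fails (gold' + sun')
  T T T T  ✗ fails (dry' + gold' + sun')
1 of the 16 rows is a model.

1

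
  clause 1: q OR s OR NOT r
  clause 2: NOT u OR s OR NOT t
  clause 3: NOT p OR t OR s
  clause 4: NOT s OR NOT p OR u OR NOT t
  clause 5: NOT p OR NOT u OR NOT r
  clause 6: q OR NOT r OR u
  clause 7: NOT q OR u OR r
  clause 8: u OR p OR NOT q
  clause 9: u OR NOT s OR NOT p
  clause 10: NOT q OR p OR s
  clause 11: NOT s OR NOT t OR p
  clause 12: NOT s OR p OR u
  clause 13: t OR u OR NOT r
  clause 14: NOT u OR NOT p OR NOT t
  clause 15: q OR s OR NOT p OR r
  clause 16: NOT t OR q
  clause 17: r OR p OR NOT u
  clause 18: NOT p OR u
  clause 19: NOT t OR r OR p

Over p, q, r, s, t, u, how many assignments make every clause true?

5

There are 2^6 = 64 truth assignments over (p, q, r, s, t, u).
Split on q. With q = true, the clauses containing q are satisfied and NOT q drops from the rest; 2 of the 2^5 = 32 assignments to the other variables satisfy what remains.
With q = false, by the same count on the reduced clause set, 3 assignments work.
Total: 2 + 3 = 5.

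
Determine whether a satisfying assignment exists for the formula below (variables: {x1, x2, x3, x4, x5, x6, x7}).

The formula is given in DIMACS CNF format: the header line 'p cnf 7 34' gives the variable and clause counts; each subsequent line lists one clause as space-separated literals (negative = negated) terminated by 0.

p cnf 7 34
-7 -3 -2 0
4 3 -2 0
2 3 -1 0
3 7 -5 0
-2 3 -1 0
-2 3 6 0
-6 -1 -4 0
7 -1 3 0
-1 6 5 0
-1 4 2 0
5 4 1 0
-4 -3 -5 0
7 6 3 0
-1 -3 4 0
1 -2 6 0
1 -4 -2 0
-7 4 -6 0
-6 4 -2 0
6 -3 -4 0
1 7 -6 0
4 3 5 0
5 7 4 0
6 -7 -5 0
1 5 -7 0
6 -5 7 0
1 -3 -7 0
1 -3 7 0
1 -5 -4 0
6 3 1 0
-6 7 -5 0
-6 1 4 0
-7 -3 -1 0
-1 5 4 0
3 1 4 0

Unsatisfiable

Try x7 = False.
Try x3 = True.
Unit clause (x1) forces x1 = True.
Unit clause (x4) forces x4 = True.
Unit clause (¬x6) forces x6 = False.
Now (x6) is unsatisfied and unit — conflict.
Backtrack on x3: now try x3 = False.
Unit clause (¬x5) forces x5 = False.
Unit clause (¬x1) forces x1 = False.
Unit clause (x4) forces x4 = True.
Unit clause (x6) forces x6 = True.
Now (¬x6) is unsatisfied and unit — conflict.
Both values of x3 lead to a conflict.
Backtrack on x7: now try x7 = True.
Try x3 = False.
Try x4 = True.
Try x2 = True.
Unit clause (¬x1) forces x1 = False.
Now (x1) is unsatisfied and unit — conflict.
Backtrack on x2: now try x2 = False.
Unit clause (¬x1) forces x1 = False.
Unit clause (x5) forces x5 = True.
Now (¬x5) is unsatisfied and unit — conflict.
Both values of x2 lead to a conflict.
Backtrack on x4: now try x4 = False.
Unit clause (¬x2) forces x2 = False.
Unit clause (¬x1) forces x1 = False.
Now (x1) is unsatisfied and unit — conflict.
Both values of x4 lead to a conflict.
Backtrack on x3: now try x3 = True.
Unit clause (¬x2) forces x2 = False.
Unit clause (x1) forces x1 = True.
Now (¬x1) is unsatisfied and unit — conflict.
Both values of x3 lead to a conflict.
Both values of x7 lead to a conflict.
No assignment satisfies every clause.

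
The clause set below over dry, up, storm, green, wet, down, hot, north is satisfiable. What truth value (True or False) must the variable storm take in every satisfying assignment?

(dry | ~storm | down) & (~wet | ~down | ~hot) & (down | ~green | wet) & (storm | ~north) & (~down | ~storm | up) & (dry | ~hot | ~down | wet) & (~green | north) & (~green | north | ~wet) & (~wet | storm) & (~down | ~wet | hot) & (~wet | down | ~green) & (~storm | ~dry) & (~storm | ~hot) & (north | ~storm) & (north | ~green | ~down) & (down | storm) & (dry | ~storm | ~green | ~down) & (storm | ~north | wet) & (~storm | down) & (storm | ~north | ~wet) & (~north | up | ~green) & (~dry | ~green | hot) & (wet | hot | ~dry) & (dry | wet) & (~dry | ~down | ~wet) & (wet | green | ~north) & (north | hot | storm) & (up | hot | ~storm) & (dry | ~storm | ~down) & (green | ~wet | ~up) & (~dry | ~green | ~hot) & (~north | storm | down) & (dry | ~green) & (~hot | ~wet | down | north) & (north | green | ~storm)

False

Suppose storm = 1.
(~dry) alone gives dry = 0.
(down) alone gives down = 1.
That conflicts with the unit clause (~down).
So every satisfying assignment has storm = False.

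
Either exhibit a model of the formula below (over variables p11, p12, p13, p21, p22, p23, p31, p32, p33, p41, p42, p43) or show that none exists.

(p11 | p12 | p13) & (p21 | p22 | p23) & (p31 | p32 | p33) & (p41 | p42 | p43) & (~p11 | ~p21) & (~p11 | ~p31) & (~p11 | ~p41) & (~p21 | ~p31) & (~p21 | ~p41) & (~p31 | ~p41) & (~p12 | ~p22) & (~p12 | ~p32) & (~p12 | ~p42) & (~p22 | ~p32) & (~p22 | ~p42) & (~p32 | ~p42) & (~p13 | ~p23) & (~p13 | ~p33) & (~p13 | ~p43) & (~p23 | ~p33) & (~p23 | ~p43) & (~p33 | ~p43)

Suppose p11 = 0.
Suppose p12 = 1.
The clause (~p22) is unit, so p22 = 0.
The clause (~p32) is unit, so p32 = 0.
The clause (~p42) is unit, so p42 = 0.
Suppose p21 = 1.
The clause (~p31) is unit, so p31 = 0.
The clause (p33) is unit, so p33 = 1.
The clause (~p41) is unit, so p41 = 0.
The clause (p43) is unit, so p43 = 1.
But (~p43) is also a unit clause — contradiction.
Undo p21 and try p21 = 0.
The clause (p23) is unit, so p23 = 1.
The clause (~p13) is unit, so p13 = 0.
The clause (~p33) is unit, so p33 = 0.
The clause (p31) is unit, so p31 = 1.
The clause (~p41) is unit, so p41 = 0.
The clause (p43) is unit, so p43 = 1.
But (~p43) is also a unit clause — contradiction.
Neither p21 = 1 nor p21 = 0 works.
Undo p12 and try p12 = 0.
The clause (p13) is unit, so p13 = 1.
The clause (~p23) is unit, so p23 = 0.
The clause (~p33) is unit, so p33 = 0.
The clause (~p43) is unit, so p43 = 0.
Suppose p21 = 1.
The clause (~p31) is unit, so p31 = 0.
The clause (p32) is unit, so p32 = 1.
The clause (~p41) is unit, so p41 = 0.
The clause (p42) is unit, so p42 = 1.
But (~p42) is also a unit clause — contradiction.
Undo p21 and try p21 = 0.
The clause (p22) is unit, so p22 = 1.
The clause (~p32) is unit, so p32 = 0.
The clause (p31) is unit, so p31 = 1.
The clause (~p41) is unit, so p41 = 0.
The clause (p42) is unit, so p42 = 1.
But (~p42) is also a unit clause — contradiction.
Neither p21 = 1 nor p21 = 0 works.
Neither p12 = 1 nor p12 = 0 works.
Undo p11 and try p11 = 1.
The clause (~p21) is unit, so p21 = 0.
The clause (~p31) is unit, so p31 = 0.
The clause (~p41) is unit, so p41 = 0.
Suppose p22 = 1.
The clause (~p12) is unit, so p12 = 0.
The clause (~p32) is unit, so p32 = 0.
The clause (p33) is unit, so p33 = 1.
The clause (~p42) is unit, so p42 = 0.
The clause (p43) is unit, so p43 = 1.
But (~p43) is also a unit clause — contradiction.
Undo p22 and try p22 = 0.
The clause (p23) is unit, so p23 = 1.
The clause (~p13) is unit, so p13 = 0.
The clause (~p33) is unit, so p33 = 0.
The clause (p32) is unit, so p32 = 1.
The clause (~p12) is unit, so p12 = 0.
The clause (~p42) is unit, so p42 = 0.
The clause (p43) is unit, so p43 = 1.
But (~p43) is also a unit clause — contradiction.
Neither p22 = 1 nor p22 = 0 works.
Neither p11 = 1 nor p11 = 0 works.

UNSATISFIABLE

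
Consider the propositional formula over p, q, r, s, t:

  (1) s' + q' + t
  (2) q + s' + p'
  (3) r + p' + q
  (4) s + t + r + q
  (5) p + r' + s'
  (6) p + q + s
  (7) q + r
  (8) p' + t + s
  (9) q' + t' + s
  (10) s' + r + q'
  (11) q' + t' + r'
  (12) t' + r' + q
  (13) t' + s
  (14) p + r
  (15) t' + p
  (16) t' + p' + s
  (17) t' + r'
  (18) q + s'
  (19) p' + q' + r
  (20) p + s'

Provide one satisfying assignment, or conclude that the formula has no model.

p ↦ 0, q ↦ 1, r ↦ 1, s ↦ 0, t ↦ 0

Suppose q = 1.
Suppose s = 0.
Unit clause (t') forces t = 0.
Unit clause (p') forces p = 0.
Unit clause (r) forces r = 1.
This assignment satisfies each clause.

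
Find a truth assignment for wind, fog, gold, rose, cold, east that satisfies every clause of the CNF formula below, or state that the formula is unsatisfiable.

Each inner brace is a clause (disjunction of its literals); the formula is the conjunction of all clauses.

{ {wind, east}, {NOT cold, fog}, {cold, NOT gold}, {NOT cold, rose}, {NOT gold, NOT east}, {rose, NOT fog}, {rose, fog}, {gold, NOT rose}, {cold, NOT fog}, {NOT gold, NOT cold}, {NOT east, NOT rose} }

UNSATISFIABLE

Try wind = true.
Try cold = false.
(NOT gold) alone gives gold = false.
(NOT rose) alone gives rose = false.
(NOT fog) alone gives fog = false.
But (fog) is also a unit clause — contradiction.
Backtrack on cold: now try cold = true.
(fog) alone gives fog = true.
(rose) alone gives rose = true.
(gold) alone gives gold = true.
But (NOT gold) is also a unit clause — contradiction.
Either choice for cold ends in contradiction.
Backtrack on wind: now try wind = false.
(east) alone gives east = true.
(NOT gold) alone gives gold = false.
(NOT rose) alone gives rose = false.
(NOT cold) alone gives cold = false.
(NOT fog) alone gives fog = false.
But (fog) is also a unit clause — contradiction.
Either choice for wind ends in contradiction.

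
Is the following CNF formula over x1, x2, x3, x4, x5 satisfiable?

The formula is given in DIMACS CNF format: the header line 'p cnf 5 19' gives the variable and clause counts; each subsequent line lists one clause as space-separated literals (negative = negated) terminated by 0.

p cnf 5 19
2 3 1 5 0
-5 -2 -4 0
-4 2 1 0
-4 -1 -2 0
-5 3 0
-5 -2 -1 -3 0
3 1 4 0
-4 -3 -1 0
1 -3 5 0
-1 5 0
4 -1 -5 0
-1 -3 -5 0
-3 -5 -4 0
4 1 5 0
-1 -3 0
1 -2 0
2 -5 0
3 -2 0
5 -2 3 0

Case x5 = False:
From the singleton clause (¬x1), x1 = False.
From the singleton clause (¬x3), x3 = False.
From the singleton clause (x2), x2 = True.
That conflicts with the unit clause (¬x2).
That branch fails; take x5 = True instead.
From the singleton clause (x3), x3 = True.
From the singleton clause (¬x1), x1 = False.
From the singleton clause (¬x4), x4 = False.
From the singleton clause (¬x2), x2 = False.
That conflicts with the unit clause (x2).
Either choice for x5 ends in contradiction.
No assignment satisfies every clause.

Unsatisfiable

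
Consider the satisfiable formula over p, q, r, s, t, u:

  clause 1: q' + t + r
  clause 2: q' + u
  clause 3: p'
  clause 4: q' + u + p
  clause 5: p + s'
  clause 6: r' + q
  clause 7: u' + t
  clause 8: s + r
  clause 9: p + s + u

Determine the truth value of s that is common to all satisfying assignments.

Suppose s = 1.
(p') alone gives p = 0.
But (p) is also a unit clause — contradiction.
So every satisfying assignment has s = False.

False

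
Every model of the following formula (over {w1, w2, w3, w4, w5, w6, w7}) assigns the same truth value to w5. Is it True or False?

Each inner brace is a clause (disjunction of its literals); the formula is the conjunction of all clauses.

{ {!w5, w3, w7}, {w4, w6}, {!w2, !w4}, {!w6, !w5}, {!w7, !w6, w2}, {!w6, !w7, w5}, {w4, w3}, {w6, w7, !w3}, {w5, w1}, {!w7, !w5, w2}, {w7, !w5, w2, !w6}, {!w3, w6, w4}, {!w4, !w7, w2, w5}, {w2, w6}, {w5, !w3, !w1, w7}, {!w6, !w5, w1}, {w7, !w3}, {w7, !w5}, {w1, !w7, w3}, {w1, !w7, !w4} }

Suppose w5 = true.
Unit clause (!w6) forces w6 = false.
Unit clause (w4) forces w4 = true.
Unit clause (!w2) forces w2 = false.
But (w2) is also a unit clause — contradiction.
So every satisfying assignment has w5 = False.

False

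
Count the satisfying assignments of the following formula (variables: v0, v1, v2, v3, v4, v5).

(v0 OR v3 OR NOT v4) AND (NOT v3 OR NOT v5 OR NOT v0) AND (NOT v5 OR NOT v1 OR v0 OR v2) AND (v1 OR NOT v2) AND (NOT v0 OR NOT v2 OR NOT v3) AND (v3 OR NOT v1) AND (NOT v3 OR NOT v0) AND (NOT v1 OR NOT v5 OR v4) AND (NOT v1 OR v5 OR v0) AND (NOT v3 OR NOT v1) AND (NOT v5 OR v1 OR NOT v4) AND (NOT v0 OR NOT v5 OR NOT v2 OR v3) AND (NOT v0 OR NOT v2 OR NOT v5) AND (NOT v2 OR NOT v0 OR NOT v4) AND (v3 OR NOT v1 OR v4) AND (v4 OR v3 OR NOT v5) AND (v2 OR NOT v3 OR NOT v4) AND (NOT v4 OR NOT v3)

5

There are 2^6 = 64 truth assignments over (v0, v1, v2, v3, v4, v5).
Split on v2. With v2 = true, the clauses containing v2 are satisfied and NOT v2 drops from the rest; 0 of the 2^5 = 32 assignments to the other variables satisfy what remains.
With v2 = false, by the same count on the reduced clause set, 5 assignments work.
(One model: v0=F, v1=F, v2=F, v3=F, v4=F, v5=F.)
Total: 0 + 5 = 5.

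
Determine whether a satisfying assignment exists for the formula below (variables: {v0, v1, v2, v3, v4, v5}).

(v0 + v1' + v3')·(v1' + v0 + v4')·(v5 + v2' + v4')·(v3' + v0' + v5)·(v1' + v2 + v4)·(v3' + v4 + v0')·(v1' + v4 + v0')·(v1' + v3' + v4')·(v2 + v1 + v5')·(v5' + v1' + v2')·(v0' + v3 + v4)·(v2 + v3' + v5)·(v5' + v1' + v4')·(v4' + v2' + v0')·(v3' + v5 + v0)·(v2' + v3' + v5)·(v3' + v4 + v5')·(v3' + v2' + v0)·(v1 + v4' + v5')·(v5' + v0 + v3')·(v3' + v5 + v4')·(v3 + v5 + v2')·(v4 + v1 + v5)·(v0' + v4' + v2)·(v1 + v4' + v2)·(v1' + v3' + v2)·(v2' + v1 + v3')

Suppose v0 = 0.
Suppose v1 = 0.
Suppose v2 = 1.
(v3') alone gives v3 = 0.
(v5) alone gives v5 = 1.
(v4') alone gives v4 = 0.
All clauses are satisfied.
A satisfying assignment: v0=0; v1=0; v2=1; v3=0; v4=0; v5=1.

Satisfiable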